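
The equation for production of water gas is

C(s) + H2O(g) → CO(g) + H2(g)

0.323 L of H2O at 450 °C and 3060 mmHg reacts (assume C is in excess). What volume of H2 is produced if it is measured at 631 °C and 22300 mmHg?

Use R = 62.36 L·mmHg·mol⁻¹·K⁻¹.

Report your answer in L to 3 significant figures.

0.0554 L

n(H2O) = PV/RT = (3060 × 0.323) / (62.36 × 723.15) = 0.02192 mol
n(H2) = (1/1) × 0.02192 = 0.02192 mol
V = nRT/P = 0.02192 × 62.36 × 904.15 / 22300 = 0.05542 L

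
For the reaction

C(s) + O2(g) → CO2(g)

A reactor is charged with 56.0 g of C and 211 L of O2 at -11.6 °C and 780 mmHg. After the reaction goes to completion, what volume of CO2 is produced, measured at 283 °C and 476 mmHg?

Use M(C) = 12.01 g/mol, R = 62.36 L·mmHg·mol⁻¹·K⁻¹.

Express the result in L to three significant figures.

340 L

n(C) = 56.0 / 12.01 = 4.663 mol
n(O2) = PV/RT = (780 × 211) / (62.36 × 261.55) = 10.09 mol
For 4.663 mol C, stoichiometry requires (1/1) × 4.663 = 4.663 mol O2; 10.09 mol is available, so C is limiting.
n(CO2) = (1/1) × 4.663 = 4.663 mol
V(CO2) = nRT/P = 4.663 × 62.36 × 556.15 / 476 = 339.7 L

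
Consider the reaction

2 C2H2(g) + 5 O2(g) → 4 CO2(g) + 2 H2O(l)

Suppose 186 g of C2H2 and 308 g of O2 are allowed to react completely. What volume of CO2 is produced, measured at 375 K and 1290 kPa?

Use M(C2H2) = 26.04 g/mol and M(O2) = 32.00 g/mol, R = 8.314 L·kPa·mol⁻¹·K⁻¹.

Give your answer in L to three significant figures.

n(C2H2) = 186 / 26.04 = 7.143 mol
n(O2) = 308 / 32.00 = 9.625 mol
For 7.143 mol C2H2, stoichiometry requires (5/2) × 7.143 = 17.86 mol O2; 9.625 mol is available, so O2 is limiting.
n(CO2) = (4/5) × 9.625 = 7.700 mol
V(CO2) = nRT/P = 7.700 × 8.314 × 375 / 1290 = 18.61 L

18.6 L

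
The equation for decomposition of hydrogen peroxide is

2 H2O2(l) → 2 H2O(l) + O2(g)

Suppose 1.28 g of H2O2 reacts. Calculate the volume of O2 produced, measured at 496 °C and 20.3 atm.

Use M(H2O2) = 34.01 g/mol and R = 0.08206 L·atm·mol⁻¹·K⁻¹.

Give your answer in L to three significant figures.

n(H2O2) = 1.280 / 34.01 = 0.03764 mol
n(O2) = (1/2) × 0.03764 = 0.01882 mol
V = nRT/P = 0.01882 × 0.08206 × 769.15 / 20.3 = 0.05851 L

0.0585 L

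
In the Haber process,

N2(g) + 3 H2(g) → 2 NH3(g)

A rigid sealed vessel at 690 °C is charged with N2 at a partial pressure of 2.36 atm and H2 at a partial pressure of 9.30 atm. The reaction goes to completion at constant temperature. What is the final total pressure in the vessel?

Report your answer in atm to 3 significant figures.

At constant V, partial pressures at 690 °C are proportional to moles, so apply stoichiometry directly to pressures.
P(H2) required for 2.36 atm of N2 = (3/1) × 2.36 = 7.080 atm; available 9.30 atm, so N2 is limiting.
P(H2) remaining = 9.30 − (3/1) × 2.36 = 2.220 atm
P(gaseous products) = (2)/1 × 2.36 = 4.720 atm
P_total at 690 °C = 2.220 + 4.720 = 6.940 atm

6.94 atm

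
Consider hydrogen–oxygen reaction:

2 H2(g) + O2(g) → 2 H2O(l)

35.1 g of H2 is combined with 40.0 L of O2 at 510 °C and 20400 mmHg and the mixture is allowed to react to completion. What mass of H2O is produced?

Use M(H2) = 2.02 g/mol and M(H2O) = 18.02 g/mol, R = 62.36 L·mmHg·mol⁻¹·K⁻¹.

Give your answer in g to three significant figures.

313 g

n(H2) = 35.1 / 2.02 = 17.38 mol
n(O2) = PV/RT = (20400 × 40.0) / (62.36 × 783.15) = 16.71 mol
For 17.38 mol H2, stoichiometry requires (1/2) × 17.38 = 8.690 mol O2; 16.71 mol is available, so H2 is limiting.
n(H2O) = (2/2) × 17.38 = 17.38 mol
m(H2O) = 17.38 × 18.02 = 313.2 g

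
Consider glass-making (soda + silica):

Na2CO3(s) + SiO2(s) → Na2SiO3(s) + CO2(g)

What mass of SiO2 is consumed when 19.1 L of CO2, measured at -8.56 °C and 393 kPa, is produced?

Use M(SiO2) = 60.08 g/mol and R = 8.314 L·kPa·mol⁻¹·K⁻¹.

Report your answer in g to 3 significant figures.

205 g

n(CO2) = PV/RT = (393 × 19.1) / (8.314 × 264.59) = 3.412 mol
n(SiO2) = (1/1) × 3.412 = 3.412 mol
m(SiO2) = 3.412 × 60.08 = 205.0 g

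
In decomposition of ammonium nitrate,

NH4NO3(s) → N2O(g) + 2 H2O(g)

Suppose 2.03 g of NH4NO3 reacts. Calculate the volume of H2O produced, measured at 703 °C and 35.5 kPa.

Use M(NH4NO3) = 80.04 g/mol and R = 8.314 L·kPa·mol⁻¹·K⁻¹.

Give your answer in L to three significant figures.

11.6 L

n(NH4NO3) = 2.030 / 80.04 = 0.02536 mol
n(H2O) = (2/1) × 0.02536 = 0.05072 mol
V = nRT/P = 0.05072 × 8.314 × 976.15 / 35.5 = 11.60 L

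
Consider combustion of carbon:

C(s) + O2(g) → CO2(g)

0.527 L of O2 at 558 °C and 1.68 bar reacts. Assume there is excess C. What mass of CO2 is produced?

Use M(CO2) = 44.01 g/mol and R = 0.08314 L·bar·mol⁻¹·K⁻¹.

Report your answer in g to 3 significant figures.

n(O2) = PV/RT = (1.68 × 0.527) / (0.08314 × 831.15) = 0.01281 mol
n(CO2) = (1/1) × 0.01281 = 0.01281 mol
m(CO2) = 0.01281 × 44.01 = 0.5638 g

0.564 g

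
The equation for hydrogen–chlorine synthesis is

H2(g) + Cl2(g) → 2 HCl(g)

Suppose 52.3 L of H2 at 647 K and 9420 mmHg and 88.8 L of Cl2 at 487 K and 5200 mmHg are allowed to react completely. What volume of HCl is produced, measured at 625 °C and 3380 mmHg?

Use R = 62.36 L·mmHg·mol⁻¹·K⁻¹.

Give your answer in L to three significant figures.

405 L

n(H2) = PV/RT = (9420 × 52.3) / (62.36 × 647) = 12.21 mol
n(Cl2) = PV/RT = (5200 × 88.8) / (62.36 × 487) = 15.20 mol
For 12.21 mol H2, stoichiometry requires (1/1) × 12.21 = 12.21 mol Cl2; 15.20 mol is available, so H2 is limiting.
n(HCl) = (2/1) × 12.21 = 24.42 mol
V(HCl) = nRT/P = 24.42 × 62.36 × 898.15 / 3380 = 404.7 L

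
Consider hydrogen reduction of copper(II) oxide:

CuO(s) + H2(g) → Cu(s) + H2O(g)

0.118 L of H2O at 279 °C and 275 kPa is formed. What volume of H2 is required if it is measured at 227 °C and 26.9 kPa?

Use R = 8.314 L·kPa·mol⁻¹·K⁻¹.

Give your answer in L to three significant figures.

n(H2O) = PV/RT = (275 × 0.118) / (8.314 × 552.15) = 0.007069 mol
n(H2) = (1/1) × 0.007069 = 0.007069 mol
V = nRT/P = 0.007069 × 8.314 × 500.15 / 26.9 = 1.093 L

1.09 L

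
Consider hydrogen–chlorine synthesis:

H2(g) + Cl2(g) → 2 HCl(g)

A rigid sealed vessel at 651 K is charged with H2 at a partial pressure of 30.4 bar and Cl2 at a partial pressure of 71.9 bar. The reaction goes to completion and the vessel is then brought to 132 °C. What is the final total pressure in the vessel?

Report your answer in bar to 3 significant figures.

63.7 bar

With V and T fixed, P_i ∝ n_i, so the mole ratios apply directly to partial pressures at 651 K.
P(Cl2) required for 30.4 bar of H2 = (1/1) × 30.4 = 30.40 bar; available 71.9 bar, so H2 is limiting.
P(Cl2) remaining = 71.9 − (1/1) × 30.4 = 41.50 bar
P(gaseous products) = (2)/1 × 30.4 = 60.80 bar
P_total at 651 K = 41.50 + 60.80 = 102.3 bar
Scaling to 132 °C: P = 102.3 × 405.15/651 = 63.67 bar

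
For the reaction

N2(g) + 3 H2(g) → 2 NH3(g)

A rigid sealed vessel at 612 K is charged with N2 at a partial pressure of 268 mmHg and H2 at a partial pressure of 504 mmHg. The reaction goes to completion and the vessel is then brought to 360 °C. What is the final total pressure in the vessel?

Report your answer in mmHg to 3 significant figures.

451 mmHg

With V and T fixed, P_i ∝ n_i, so the mole ratios apply directly to partial pressures at 612 K.
P(H2) required for 268 mmHg of N2 = (3/1) × 268 = 804.0 mmHg; available 504 mmHg, so H2 is limiting.
P(N2) remaining = 268 − (1/3) × 504 = 100.0 mmHg
P(gaseous products) = (2)/3 × 504 = 336.0 mmHg
P_total at 612 K = 100.0 + 336.0 = 436.0 mmHg
Scaling to 360 °C: P = 436.0 × 633.15/612 = 451.1 mmHg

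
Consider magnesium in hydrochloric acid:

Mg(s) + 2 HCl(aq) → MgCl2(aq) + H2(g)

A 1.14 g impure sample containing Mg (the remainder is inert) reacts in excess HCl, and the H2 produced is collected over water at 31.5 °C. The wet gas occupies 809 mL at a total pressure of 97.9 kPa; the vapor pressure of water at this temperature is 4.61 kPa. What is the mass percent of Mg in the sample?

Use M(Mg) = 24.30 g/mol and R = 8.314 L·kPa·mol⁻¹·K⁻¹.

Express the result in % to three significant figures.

P(H2) = 97.9 − 4.61 = 93.29 kPa
n(H2) = PV/RT = (93.29 × 0.8090) / (8.314 × 304.65) = 0.02980 mol
n(Mg) = (1/1) × 0.02980 = 0.02980 mol
m(Mg) = 0.02980 × 24.30 = 0.7241 g
%Mg = 0.7241 / 1.14 × 100 = 63.52%

63.5 %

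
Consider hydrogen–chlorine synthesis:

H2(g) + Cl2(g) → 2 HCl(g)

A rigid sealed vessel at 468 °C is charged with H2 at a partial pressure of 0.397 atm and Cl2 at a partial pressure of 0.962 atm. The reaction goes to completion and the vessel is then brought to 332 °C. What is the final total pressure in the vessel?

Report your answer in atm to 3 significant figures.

1.11 atm

Because the vessel is rigid and T is held at 468 °C, work the stoichiometry in partial pressures (P_i = n_iRT/V).
P(Cl2) required for 0.397 atm of H2 = (1/1) × 0.397 = 0.3970 atm; available 0.962 atm, so H2 is limiting.
P(Cl2) remaining = 0.962 − (1/1) × 0.397 = 0.5650 atm
P(gaseous products) = (2)/1 × 0.397 = 0.7940 atm
P_total at 468 °C = 0.5650 + 0.7940 = 1.359 atm
Scaling to 332 °C: P = 1.359 × 605.15/741.15 = 1.110 atm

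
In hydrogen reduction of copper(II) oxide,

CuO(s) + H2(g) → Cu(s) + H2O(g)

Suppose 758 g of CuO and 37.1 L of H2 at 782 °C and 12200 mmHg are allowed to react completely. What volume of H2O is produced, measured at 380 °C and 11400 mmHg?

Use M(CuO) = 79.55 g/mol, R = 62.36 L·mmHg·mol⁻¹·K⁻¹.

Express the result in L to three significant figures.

n(CuO) = 758 / 79.55 = 9.529 mol
n(H2) = PV/RT = (12200 × 37.1) / (62.36 × 1055.15) = 6.879 mol
For 9.529 mol CuO, stoichiometry requires (1/1) × 9.529 = 9.529 mol H2; 6.879 mol is available, so H2 is limiting.
n(H2O) = (1/1) × 6.879 = 6.879 mol
V(H2O) = nRT/P = 6.879 × 62.36 × 653.15 / 11400 = 24.58 L

24.6 L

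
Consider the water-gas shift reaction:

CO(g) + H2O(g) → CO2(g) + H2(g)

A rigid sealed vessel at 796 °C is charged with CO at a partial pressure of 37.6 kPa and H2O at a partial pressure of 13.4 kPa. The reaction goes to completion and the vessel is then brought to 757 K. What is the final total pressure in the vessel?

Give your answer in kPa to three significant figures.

36.1 kPa

Because the vessel is rigid and T is held at 796 °C, work the stoichiometry in partial pressures (P_i = n_iRT/V).
P(H2O) required for 37.6 kPa of CO = (1/1) × 37.6 = 37.60 kPa; available 13.4 kPa, so H2O is limiting.
P(CO) remaining = 37.6 − (1/1) × 13.4 = 24.20 kPa
P(gaseous products) = (1+1)/1 × 13.4 = 26.80 kPa
P_total at 796 °C = 24.20 + 26.80 = 51.00 kPa
Scaling to 757 K: P = 51.00 × 757/1069.15 = 36.11 kPa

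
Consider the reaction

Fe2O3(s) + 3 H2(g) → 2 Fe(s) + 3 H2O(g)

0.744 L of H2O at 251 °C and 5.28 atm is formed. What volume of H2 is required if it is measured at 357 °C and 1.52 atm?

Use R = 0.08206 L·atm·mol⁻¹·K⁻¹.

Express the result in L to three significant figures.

n(H2O) = PV/RT = (5.28 × 0.744) / (0.08206 × 524.15) = 0.09133 mol
n(H2) = (3/3) × 0.09133 = 0.09133 mol
V = nRT/P = 0.09133 × 0.08206 × 630.15 / 1.52 = 3.107 L

3.11 L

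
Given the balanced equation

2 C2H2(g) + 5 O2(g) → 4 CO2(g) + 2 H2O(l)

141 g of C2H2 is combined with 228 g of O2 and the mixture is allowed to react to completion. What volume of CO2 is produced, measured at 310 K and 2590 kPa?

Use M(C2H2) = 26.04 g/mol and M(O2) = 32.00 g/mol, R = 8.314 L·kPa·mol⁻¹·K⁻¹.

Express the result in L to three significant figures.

n(C2H2) = 141 / 26.04 = 5.415 mol
n(O2) = 228 / 32.00 = 7.125 mol
For 5.415 mol C2H2, stoichiometry requires (5/2) × 5.415 = 13.54 mol O2; 7.125 mol is available, so O2 is limiting.
n(CO2) = (4/5) × 7.125 = 5.700 mol
V(CO2) = nRT/P = 5.700 × 8.314 × 310 / 2590 = 5.672 L

5.67 L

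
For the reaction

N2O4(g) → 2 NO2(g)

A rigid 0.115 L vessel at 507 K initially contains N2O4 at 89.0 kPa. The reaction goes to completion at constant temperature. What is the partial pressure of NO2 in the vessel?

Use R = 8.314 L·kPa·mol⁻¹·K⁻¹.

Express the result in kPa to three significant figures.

178 kPa

n(N2O4)₀ = PV/RT = (89.0 × 0.115) / (8.314 × 507) = 0.002428 mol
n(NO2) = (2/1) × 0.002428 = 0.004856 mol
P(NO2) = nRT/V = 0.004856 × 8.314 × 507 / 0.115 = 178.0 kPa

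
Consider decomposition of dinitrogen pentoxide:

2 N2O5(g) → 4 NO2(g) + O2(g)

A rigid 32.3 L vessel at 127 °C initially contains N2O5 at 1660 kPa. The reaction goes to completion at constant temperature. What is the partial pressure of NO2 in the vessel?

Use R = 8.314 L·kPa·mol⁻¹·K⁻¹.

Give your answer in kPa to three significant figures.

n(N2O5)₀ = PV/RT = (1660 × 32.3) / (8.314 × 400.15) = 16.12 mol
n(NO2) = (4/2) × 16.12 = 32.24 mol
P(NO2) = nRT/V = 32.24 × 8.314 × 400.15 / 32.3 = 3321 kPa

3320 kPa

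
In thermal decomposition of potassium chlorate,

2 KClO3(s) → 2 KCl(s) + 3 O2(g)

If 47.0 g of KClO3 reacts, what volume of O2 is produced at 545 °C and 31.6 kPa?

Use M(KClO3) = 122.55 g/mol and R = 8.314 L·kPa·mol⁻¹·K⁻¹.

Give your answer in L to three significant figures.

124 L

n(KClO3) = 47.00 / 122.55 = 0.3835 mol
n(O2) = (3/2) × 0.3835 = 0.5753 mol
V = nRT/P = 0.5753 × 8.314 × 818.15 / 31.6 = 123.8 L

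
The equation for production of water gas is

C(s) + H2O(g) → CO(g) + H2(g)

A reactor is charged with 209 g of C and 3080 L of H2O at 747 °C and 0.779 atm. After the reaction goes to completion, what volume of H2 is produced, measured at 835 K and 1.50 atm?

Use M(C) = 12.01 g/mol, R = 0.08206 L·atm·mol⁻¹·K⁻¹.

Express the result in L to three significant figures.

795 L

n(C) = 209 / 12.01 = 17.40 mol
n(H2O) = PV/RT = (0.779 × 3080) / (0.08206 × 1020.15) = 28.66 mol
For 17.40 mol C, stoichiometry requires (1/1) × 17.40 = 17.40 mol H2O; 28.66 mol is available, so C is limiting.
n(H2) = (1/1) × 17.40 = 17.40 mol
V(H2) = nRT/P = 17.40 × 0.08206 × 835 / 1.50 = 794.8 L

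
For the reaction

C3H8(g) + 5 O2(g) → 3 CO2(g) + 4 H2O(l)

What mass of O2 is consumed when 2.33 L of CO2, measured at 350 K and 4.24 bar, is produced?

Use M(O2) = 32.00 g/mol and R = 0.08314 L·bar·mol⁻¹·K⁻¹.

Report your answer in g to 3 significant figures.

n(CO2) = PV/RT = (4.24 × 2.33) / (0.08314 × 350) = 0.3395 mol
n(O2) = (5/3) × 0.3395 = 0.5658 mol
m(O2) = 0.5658 × 32.00 = 18.11 g

18.1 g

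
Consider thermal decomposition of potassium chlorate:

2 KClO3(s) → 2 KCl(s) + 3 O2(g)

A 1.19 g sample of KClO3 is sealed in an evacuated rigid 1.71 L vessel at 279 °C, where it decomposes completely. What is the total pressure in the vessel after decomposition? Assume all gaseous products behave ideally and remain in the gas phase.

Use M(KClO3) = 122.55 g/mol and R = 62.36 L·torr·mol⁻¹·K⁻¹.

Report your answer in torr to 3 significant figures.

293 torr

n(KClO3) = 1.19 / 122.55 = 0.009710 mol
n(gas produced) = (3/2) × 0.009710 = 0.01456 mol
P = nRT/V = 0.01456 × 62.36 × 552.15 / 1.71 = 293.2 torr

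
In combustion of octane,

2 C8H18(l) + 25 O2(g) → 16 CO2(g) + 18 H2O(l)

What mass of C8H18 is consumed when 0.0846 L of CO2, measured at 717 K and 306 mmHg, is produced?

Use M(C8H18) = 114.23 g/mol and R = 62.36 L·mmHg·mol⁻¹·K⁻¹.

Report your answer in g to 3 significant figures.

0.00827 g

n(CO2) = PV/RT = (306 × 0.0846) / (62.36 × 717) = 0.0005790 mol
n(C8H18) = (2/16) × 0.0005790 = 0.00007237 mol
m(C8H18) = 0.00007237 × 114.23 = 0.008267 g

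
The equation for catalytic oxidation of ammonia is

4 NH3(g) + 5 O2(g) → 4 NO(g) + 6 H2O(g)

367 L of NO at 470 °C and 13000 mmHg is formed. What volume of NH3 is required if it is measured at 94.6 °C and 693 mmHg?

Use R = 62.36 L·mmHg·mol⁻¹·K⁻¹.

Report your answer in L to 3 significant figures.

n(NO) = PV/RT = (13000 × 367) / (62.36 × 743.15) = 103.0 mol
n(NH3) = (4/4) × 103.0 = 103.0 mol
V = nRT/P = 103.0 × 62.36 × 367.75 / 693 = 3408 L

3410 L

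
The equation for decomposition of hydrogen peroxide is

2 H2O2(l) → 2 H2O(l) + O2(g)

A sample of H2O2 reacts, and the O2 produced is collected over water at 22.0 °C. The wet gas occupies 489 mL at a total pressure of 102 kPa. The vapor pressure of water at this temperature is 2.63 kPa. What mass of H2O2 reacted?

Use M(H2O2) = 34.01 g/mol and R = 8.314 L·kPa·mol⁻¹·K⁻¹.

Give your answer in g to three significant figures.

1.35 g

P(O2) = 102 − 2.63 = 99.37 kPa
n(O2) = PV/RT = (99.37 × 0.4890) / (8.314 × 295.15) = 0.01980 mol
n(H2O2) = (2/1) × 0.01980 = 0.03960 mol
m(H2O2) = 0.03960 × 34.01 = 1.347 g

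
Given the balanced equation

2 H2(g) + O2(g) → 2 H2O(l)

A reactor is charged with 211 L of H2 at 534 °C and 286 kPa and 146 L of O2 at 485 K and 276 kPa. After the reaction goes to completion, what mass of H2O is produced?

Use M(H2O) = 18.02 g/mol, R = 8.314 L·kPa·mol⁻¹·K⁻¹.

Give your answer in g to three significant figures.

n(H2) = PV/RT = (286 × 211) / (8.314 × 807.15) = 8.993 mol
n(O2) = PV/RT = (276 × 146) / (8.314 × 485) = 9.993 mol
For 8.993 mol H2, stoichiometry requires (1/2) × 8.993 = 4.497 mol O2; 9.993 mol is available, so H2 is limiting.
n(H2O) = (2/2) × 8.993 = 8.993 mol
m(H2O) = 8.993 × 18.02 = 162.1 g

162 g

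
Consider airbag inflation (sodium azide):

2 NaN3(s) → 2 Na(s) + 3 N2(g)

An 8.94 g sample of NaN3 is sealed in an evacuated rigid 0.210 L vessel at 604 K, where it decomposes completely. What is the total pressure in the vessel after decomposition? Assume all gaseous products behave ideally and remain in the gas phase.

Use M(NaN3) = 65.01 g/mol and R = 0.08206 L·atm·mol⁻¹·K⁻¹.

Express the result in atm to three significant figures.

48.7 atm

n(NaN3) = 8.94 / 65.01 = 0.1375 mol
n(gas produced) = (3/2) × 0.1375 = 0.2063 mol
P = nRT/V = 0.2063 × 0.08206 × 604 / 0.210 = 48.69 atm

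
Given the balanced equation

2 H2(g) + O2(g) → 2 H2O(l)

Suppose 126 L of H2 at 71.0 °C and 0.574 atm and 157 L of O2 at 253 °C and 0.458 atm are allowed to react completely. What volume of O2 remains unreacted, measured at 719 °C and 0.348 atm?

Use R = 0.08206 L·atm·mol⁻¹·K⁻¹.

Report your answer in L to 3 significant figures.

90.1 L

n(H2) = PV/RT = (0.574 × 126) / (0.08206 × 344.15) = 2.561 mol
n(O2) = PV/RT = (0.458 × 157) / (0.08206 × 526.15) = 1.665 mol
For 2.561 mol H2, stoichiometry requires (1/2) × 2.561 = 1.280 mol O2; 1.665 mol is available, so H2 is limiting.
n(O2) consumed = (1/2) × 2.561 = 1.280 mol; remaining = 1.665 − 1.280 = 0.3850 mol
V(O2) = nRT/P = 0.3850 × 0.08206 × 992.15 / 0.348 = 90.07 L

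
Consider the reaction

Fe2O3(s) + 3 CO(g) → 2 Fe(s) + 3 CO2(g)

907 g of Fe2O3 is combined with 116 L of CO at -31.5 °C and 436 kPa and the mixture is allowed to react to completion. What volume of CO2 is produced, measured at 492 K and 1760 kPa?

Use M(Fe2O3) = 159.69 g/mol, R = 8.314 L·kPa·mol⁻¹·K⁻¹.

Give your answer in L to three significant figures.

39.6 L

n(Fe2O3) = 907 / 159.69 = 5.680 mol
n(CO) = PV/RT = (436 × 116) / (8.314 × 241.65) = 25.17 mol
For 5.680 mol Fe2O3, stoichiometry requires (3/1) × 5.680 = 17.04 mol CO; 25.17 mol is available, so Fe2O3 is limiting.
n(CO2) = (3/1) × 5.680 = 17.04 mol
V(CO2) = nRT/P = 17.04 × 8.314 × 492 / 1760 = 39.60 L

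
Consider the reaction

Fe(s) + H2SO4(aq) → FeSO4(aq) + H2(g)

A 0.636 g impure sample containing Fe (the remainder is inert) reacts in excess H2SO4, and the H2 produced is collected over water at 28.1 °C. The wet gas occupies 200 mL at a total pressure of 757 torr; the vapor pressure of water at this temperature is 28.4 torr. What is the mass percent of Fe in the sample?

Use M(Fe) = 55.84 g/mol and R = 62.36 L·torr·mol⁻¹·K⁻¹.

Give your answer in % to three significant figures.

P(H2) = 757 − 28.4 = 728.6 torr
n(H2) = PV/RT = (728.6 × 0.2000) / (62.36 × 301.25) = 0.007757 mol
n(Fe) = (1/1) × 0.007757 = 0.007757 mol
m(Fe) = 0.007757 × 55.84 = 0.4332 g
%Fe = 0.4332 / 0.636 × 100 = 68.11%

68.1 %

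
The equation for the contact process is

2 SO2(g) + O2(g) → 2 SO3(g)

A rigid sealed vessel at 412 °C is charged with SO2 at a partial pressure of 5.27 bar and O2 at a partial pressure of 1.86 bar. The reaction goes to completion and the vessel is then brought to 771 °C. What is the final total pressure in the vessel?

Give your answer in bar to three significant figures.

Because the vessel is rigid and T is held at 412 °C, work the stoichiometry in partial pressures (P_i = n_iRT/V).
P(O2) required for 5.27 bar of SO2 = (1/2) × 5.27 = 2.635 bar; available 1.86 bar, so O2 is limiting.
P(SO2) remaining = 5.27 − (2/1) × 1.86 = 1.550 bar
P(gaseous products) = (2)/1 × 1.86 = 3.720 bar
P_total at 412 °C = 1.550 + 3.720 = 5.270 bar
Scaling to 771 °C: P = 5.270 × 1044.15/685.15 = 8.031 bar

8.03 bar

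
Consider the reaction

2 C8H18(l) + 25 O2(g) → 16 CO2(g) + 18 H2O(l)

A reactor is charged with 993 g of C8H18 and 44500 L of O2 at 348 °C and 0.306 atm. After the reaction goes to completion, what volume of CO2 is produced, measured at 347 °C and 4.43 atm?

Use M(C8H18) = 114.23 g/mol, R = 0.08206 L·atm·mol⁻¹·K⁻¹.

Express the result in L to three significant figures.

799 L

n(C8H18) = 993 / 114.23 = 8.693 mol
n(O2) = PV/RT = (0.306 × 44500) / (0.08206 × 621.15) = 267.1 mol
For 8.693 mol C8H18, stoichiometry requires (25/2) × 8.693 = 108.7 mol O2; 267.1 mol is available, so C8H18 is limiting.
n(CO2) = (16/2) × 8.693 = 69.54 mol
V(CO2) = nRT/P = 69.54 × 0.08206 × 620.15 / 4.43 = 798.8 L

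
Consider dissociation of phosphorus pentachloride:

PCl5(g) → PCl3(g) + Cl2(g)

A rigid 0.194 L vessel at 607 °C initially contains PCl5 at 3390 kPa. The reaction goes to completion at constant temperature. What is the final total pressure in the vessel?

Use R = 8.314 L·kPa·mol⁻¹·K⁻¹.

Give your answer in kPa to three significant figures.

At constant T and V, P ∝ n(gas): 1 mol gas → 2 mol gas.
P_final = (2/1) × 3390 = 6780 kPa

6780 kPa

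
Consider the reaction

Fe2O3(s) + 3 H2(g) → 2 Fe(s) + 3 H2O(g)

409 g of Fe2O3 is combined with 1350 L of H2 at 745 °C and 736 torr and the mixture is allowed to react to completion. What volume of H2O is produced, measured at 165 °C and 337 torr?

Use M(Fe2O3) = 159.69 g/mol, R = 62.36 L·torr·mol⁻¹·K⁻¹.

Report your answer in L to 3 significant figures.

n(Fe2O3) = 409 / 159.69 = 2.561 mol
n(H2) = PV/RT = (736 × 1350) / (62.36 × 1018.15) = 15.65 mol
For 2.561 mol Fe2O3, stoichiometry requires (3/1) × 2.561 = 7.683 mol H2; 15.65 mol is available, so Fe2O3 is limiting.
n(H2O) = (3/1) × 2.561 = 7.683 mol
V(H2O) = nRT/P = 7.683 × 62.36 × 438.15 / 337 = 622.9 L

623 L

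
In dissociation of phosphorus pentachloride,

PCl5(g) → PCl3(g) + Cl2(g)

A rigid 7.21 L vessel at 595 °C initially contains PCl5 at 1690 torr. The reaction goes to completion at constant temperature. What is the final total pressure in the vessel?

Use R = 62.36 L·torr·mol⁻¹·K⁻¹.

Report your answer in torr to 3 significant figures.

3380 torr

Rigid vessel, constant T ⇒ P scales with total gas moles (1 → 2).
P_final = (2/1) × 1690 = 3380 torr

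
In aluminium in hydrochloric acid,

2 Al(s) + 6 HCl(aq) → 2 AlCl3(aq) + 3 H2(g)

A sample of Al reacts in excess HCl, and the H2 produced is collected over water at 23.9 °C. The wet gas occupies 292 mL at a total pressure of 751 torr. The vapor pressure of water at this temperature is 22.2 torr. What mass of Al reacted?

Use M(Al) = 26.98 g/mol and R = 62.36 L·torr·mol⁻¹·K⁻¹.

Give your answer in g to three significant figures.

P(H2) = 751 − 22.2 = 728.8 torr
n(H2) = PV/RT = (728.8 × 0.2920) / (62.36 × 297.05) = 0.01149 mol
n(Al) = (2/3) × 0.01149 = 0.007660 mol
m(Al) = 0.007660 × 26.98 = 0.2067 g

0.207 g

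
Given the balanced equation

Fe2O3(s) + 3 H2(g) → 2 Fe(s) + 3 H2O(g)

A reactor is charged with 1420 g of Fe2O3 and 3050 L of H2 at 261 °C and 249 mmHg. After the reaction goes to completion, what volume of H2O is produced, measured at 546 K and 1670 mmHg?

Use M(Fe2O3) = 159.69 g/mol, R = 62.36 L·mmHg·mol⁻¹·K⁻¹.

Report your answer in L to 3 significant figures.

n(Fe2O3) = 1420 / 159.69 = 8.892 mol
n(H2) = PV/RT = (249 × 3050) / (62.36 × 534.15) = 22.80 mol
For 8.892 mol Fe2O3, stoichiometry requires (3/1) × 8.892 = 26.68 mol H2; 22.80 mol is available, so H2 is limiting.
n(H2O) = (3/3) × 22.80 = 22.80 mol
V(H2O) = nRT/P = 22.80 × 62.36 × 546 / 1670 = 464.9 L

465 L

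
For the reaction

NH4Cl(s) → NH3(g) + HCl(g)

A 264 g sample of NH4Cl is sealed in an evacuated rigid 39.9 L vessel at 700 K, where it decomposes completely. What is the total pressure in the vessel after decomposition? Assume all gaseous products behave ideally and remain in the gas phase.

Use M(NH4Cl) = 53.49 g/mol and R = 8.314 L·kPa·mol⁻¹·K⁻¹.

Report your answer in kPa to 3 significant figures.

1440 kPa

n(NH4Cl) = 264 / 53.49 = 4.936 mol
n(gas produced) = (2/1) × 4.936 = 9.872 mol
P = nRT/V = 9.872 × 8.314 × 700 / 39.9 = 1440 kPa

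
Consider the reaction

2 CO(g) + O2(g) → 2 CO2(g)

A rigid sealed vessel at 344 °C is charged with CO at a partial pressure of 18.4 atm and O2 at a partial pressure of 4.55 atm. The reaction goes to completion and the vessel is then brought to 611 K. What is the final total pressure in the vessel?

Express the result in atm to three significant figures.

Because the vessel is rigid and T is held at 344 °C, work the stoichiometry in partial pressures (P_i = n_iRT/V).
P(O2) required for 18.4 atm of CO = (1/2) × 18.4 = 9.200 atm; available 4.55 atm, so O2 is limiting.
P(CO) remaining = 18.4 − (2/1) × 4.55 = 9.300 atm
P(gaseous products) = (2)/1 × 4.55 = 9.100 atm
P_total at 344 °C = 9.300 + 9.100 = 18.40 atm
Scaling to 611 K: P = 18.40 × 611/617.15 = 18.22 atm

18.2 atm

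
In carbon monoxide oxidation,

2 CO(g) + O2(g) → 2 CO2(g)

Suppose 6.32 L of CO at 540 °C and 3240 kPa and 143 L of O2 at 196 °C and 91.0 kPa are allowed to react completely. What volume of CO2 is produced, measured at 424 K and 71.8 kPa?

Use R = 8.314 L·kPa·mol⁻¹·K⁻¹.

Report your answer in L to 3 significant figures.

n(CO) = PV/RT = (3240 × 6.32) / (8.314 × 813.15) = 3.029 mol
n(O2) = PV/RT = (91.0 × 143) / (8.314 × 469.15) = 3.336 mol
For 3.029 mol CO, stoichiometry requires (1/2) × 3.029 = 1.514 mol O2; 3.336 mol is available, so CO is limiting.
n(CO2) = (2/2) × 3.029 = 3.029 mol
V(CO2) = nRT/P = 3.029 × 8.314 × 424 / 71.8 = 148.7 L

149 L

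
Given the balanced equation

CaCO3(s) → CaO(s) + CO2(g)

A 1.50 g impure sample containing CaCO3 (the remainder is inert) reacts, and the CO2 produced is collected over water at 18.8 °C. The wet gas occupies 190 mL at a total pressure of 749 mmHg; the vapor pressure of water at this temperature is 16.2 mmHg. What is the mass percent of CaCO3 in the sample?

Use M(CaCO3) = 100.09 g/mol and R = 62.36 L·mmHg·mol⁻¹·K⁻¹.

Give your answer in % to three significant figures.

51.0 %

P(CO2) = 749 − 16.2 = 732.8 mmHg
n(CO2) = PV/RT = (732.8 × 0.1900) / (62.36 × 291.95) = 0.007648 mol
n(CaCO3) = (1/1) × 0.007648 = 0.007648 mol
m(CaCO3) = 0.007648 × 100.09 = 0.7655 g
%CaCO3 = 0.7655 / 1.50 × 100 = 51.03%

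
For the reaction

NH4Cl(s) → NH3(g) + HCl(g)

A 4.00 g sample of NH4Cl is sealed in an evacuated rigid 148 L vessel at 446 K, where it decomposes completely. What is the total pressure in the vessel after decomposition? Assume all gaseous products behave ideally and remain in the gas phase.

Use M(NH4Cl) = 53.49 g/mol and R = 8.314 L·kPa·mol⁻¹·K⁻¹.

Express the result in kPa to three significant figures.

3.75 kPa

n(NH4Cl) = 4.00 / 53.49 = 0.07478 mol
n(gas produced) = (2/1) × 0.07478 = 0.1496 mol
P = nRT/V = 0.1496 × 8.314 × 446 / 148 = 3.748 kPa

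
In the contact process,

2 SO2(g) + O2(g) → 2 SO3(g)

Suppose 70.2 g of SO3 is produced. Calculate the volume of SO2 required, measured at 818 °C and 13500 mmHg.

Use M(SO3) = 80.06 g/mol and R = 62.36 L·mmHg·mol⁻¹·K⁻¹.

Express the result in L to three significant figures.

4.42 L

n(SO3) = 70.20 / 80.06 = 0.8768 mol
n(SO2) = (2/2) × 0.8768 = 0.8768 mol
V = nRT/P = 0.8768 × 62.36 × 1091.15 / 13500 = 4.419 L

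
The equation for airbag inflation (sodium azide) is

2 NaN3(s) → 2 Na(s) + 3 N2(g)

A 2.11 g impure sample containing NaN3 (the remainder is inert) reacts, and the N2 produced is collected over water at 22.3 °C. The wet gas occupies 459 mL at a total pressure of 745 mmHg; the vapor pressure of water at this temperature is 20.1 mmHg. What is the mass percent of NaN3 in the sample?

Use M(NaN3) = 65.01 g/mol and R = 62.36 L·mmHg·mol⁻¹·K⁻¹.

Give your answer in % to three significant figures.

P(N2) = 745 − 20.1 = 724.9 mmHg
n(N2) = PV/RT = (724.9 × 0.4590) / (62.36 × 295.45) = 0.01806 mol
n(NaN3) = (2/3) × 0.01806 = 0.01204 mol
m(NaN3) = 0.01204 × 65.01 = 0.7827 g
%NaN3 = 0.7827 / 2.11 × 100 = 37.09%

37.1 %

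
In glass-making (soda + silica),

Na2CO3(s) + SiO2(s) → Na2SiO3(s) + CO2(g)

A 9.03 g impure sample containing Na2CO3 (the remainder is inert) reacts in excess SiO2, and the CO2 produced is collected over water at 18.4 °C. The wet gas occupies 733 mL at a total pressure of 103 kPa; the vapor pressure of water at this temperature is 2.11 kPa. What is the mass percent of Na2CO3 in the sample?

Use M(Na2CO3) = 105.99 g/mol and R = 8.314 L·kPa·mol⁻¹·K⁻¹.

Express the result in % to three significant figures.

P(CO2) = 103 − 2.11 = 100.9 kPa
n(CO2) = PV/RT = (100.9 × 0.7330) / (8.314 × 291.55) = 0.03051 mol
n(Na2CO3) = (1/1) × 0.03051 = 0.03051 mol
m(Na2CO3) = 0.03051 × 105.99 = 3.234 g
%Na2CO3 = 3.234 / 9.03 × 100 = 35.81%

35.8 %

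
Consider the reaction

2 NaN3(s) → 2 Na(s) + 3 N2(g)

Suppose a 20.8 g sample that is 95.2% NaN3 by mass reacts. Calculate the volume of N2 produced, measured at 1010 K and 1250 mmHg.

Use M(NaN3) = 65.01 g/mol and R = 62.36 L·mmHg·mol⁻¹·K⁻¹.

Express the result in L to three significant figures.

mass of NaN3 = 20.8 × 95.2/100 = 19.80 g
n(NaN3) = 19.80 / 65.01 = 0.3046 mol
n(N2) = (3/2) × 0.3046 = 0.4569 mol
V = nRT/P = 0.4569 × 62.36 × 1010 / 1250 = 23.02 L

23.0 L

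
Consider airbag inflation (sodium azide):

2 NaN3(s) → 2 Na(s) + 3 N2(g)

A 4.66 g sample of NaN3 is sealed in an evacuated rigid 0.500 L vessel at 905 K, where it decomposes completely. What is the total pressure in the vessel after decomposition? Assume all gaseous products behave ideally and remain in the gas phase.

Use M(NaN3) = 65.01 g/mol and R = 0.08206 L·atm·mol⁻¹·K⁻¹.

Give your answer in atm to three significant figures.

n(NaN3) = 4.66 / 65.01 = 0.07168 mol
n(gas produced) = (3/2) × 0.07168 = 0.1075 mol
P = nRT/V = 0.1075 × 0.08206 × 905 / 0.500 = 15.97 atm

16.0 atm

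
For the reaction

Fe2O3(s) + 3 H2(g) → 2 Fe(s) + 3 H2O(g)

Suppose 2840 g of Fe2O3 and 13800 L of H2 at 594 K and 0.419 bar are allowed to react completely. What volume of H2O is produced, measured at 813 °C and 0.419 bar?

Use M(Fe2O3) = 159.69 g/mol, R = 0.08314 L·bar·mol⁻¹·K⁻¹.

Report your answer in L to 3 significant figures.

11500 L

n(Fe2O3) = 2840 / 159.69 = 17.78 mol
n(H2) = PV/RT = (0.419 × 13800) / (0.08314 × 594) = 117.1 mol
For 17.78 mol Fe2O3, stoichiometry requires (3/1) × 17.78 = 53.34 mol H2; 117.1 mol is available, so Fe2O3 is limiting.
n(H2O) = (3/1) × 17.78 = 53.34 mol
V(H2O) = nRT/P = 53.34 × 0.08314 × 1086.15 / 0.419 = 11500 L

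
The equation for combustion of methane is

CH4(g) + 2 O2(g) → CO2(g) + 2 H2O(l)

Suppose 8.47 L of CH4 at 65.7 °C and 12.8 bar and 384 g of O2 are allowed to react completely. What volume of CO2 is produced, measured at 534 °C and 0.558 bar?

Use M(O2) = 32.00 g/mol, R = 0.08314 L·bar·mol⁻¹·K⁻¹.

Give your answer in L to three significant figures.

n(CH4) = PV/RT = (12.8 × 8.47) / (0.08314 × 338.85) = 3.848 mol
n(O2) = 384 / 32.00 = 12.00 mol
For 3.848 mol CH4, stoichiometry requires (2/1) × 3.848 = 7.696 mol O2; 12.00 mol is available, so CH4 is limiting.
n(CO2) = (1/1) × 3.848 = 3.848 mol
V(CO2) = nRT/P = 3.848 × 0.08314 × 807.15 / 0.558 = 462.8 L

463 L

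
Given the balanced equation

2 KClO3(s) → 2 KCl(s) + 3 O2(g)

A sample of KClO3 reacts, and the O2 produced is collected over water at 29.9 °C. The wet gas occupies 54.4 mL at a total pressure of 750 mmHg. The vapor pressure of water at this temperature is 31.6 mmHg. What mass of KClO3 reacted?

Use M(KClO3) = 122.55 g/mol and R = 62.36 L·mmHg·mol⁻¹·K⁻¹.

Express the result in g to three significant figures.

P(O2) = 750 − 31.6 = 718.4 mmHg
n(O2) = PV/RT = (718.4 × 0.05440) / (62.36 × 303.05) = 0.002068 mol
n(KClO3) = (2/3) × 0.002068 = 0.001379 mol
m(KClO3) = 0.001379 × 122.55 = 0.1690 g

0.169 g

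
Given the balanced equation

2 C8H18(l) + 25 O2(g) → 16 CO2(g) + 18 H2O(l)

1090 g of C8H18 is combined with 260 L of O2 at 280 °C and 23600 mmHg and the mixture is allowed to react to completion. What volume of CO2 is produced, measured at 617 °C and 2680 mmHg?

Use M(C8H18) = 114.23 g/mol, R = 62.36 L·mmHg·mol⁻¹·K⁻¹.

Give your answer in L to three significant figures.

n(C8H18) = 1090 / 114.23 = 9.542 mol
n(O2) = PV/RT = (23600 × 260) / (62.36 × 553.15) = 177.9 mol
For 9.542 mol C8H18, stoichiometry requires (25/2) × 9.542 = 119.3 mol O2; 177.9 mol is available, so C8H18 is limiting.
n(CO2) = (16/2) × 9.542 = 76.34 mol
V(CO2) = nRT/P = 76.34 × 62.36 × 890.15 / 2680 = 1581 L

1580 L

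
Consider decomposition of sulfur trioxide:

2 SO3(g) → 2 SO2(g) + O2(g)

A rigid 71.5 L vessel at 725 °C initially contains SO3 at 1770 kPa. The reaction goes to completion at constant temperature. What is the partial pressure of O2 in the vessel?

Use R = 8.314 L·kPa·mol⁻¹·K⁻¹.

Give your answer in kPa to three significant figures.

n(SO3)₀ = PV/RT = (1770 × 71.5) / (8.314 × 998.15) = 15.25 mol
n(O2) = (1/2) × 15.25 = 7.625 mol
P(O2) = nRT/V = 7.625 × 8.314 × 998.15 / 71.5 = 885.0 kPa

885 kPa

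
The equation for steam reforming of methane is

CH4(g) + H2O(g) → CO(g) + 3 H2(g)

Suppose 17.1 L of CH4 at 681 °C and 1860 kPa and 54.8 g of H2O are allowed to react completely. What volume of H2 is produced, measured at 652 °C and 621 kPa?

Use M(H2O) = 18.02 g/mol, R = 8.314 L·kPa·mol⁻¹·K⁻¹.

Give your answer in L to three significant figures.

113 L

n(CH4) = PV/RT = (1860 × 17.1) / (8.314 × 954.15) = 4.009 mol
n(H2O) = 54.8 / 18.02 = 3.041 mol
For 4.009 mol CH4, stoichiometry requires (1/1) × 4.009 = 4.009 mol H2O; 3.041 mol is available, so H2O is limiting.
n(H2) = (3/1) × 3.041 = 9.123 mol
V(H2) = nRT/P = 9.123 × 8.314 × 925.15 / 621 = 113.0 L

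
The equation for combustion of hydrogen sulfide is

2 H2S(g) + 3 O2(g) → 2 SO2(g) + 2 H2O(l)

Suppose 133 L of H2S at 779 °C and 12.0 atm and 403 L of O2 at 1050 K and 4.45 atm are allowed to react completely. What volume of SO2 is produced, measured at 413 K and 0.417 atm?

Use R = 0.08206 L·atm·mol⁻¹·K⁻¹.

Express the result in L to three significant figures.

1130 L

n(H2S) = PV/RT = (12.0 × 133) / (0.08206 × 1052.15) = 18.49 mol
n(O2) = PV/RT = (4.45 × 403) / (0.08206 × 1050) = 20.81 mol
For 18.49 mol H2S, stoichiometry requires (3/2) × 18.49 = 27.73 mol O2; 20.81 mol is available, so O2 is limiting.
n(SO2) = (2/3) × 20.81 = 13.87 mol
V(SO2) = nRT/P = 13.87 × 0.08206 × 413 / 0.417 = 1127 L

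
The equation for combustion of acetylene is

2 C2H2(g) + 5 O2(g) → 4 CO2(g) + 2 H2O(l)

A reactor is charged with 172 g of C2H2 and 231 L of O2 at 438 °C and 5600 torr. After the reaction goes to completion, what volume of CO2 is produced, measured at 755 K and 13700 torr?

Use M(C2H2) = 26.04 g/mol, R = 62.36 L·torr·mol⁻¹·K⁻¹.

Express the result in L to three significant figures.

n(C2H2) = 172 / 26.04 = 6.605 mol
n(O2) = PV/RT = (5600 × 231) / (62.36 × 711.15) = 29.17 mol
For 6.605 mol C2H2, stoichiometry requires (5/2) × 6.605 = 16.51 mol O2; 29.17 mol is available, so C2H2 is limiting.
n(CO2) = (4/2) × 6.605 = 13.21 mol
V(CO2) = nRT/P = 13.21 × 62.36 × 755 / 13700 = 45.40 L

45.4 L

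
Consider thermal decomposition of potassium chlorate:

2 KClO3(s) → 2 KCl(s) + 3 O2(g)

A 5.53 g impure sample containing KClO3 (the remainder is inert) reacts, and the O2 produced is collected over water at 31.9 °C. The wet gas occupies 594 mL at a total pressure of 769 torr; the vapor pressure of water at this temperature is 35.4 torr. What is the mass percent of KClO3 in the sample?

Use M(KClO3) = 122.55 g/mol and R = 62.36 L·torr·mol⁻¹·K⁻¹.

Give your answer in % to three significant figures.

P(O2) = 769 − 35.4 = 733.6 torr
n(O2) = PV/RT = (733.6 × 0.5940) / (62.36 × 305.05) = 0.02291 mol
n(KClO3) = (2/3) × 0.02291 = 0.01527 mol
m(KClO3) = 0.01527 × 122.55 = 1.871 g
%KClO3 = 1.871 / 5.53 × 100 = 33.83%

33.8 %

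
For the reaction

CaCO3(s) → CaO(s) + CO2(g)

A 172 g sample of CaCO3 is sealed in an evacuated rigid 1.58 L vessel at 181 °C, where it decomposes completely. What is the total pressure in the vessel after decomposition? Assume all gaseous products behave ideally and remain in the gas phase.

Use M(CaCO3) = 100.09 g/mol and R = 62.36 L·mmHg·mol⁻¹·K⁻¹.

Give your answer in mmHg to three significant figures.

30800 mmHg

n(CaCO3) = 172 / 100.09 = 1.718 mol
n(gas produced) = (1/1) × 1.718 = 1.718 mol
P = nRT/V = 1.718 × 62.36 × 454.15 / 1.58 = 30790 mmHg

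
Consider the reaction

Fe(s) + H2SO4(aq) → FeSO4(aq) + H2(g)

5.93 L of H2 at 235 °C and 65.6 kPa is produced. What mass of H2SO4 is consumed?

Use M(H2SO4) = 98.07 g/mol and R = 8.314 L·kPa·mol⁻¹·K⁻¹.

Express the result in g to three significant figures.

9.03 g

n(H2) = PV/RT = (65.6 × 5.93) / (8.314 × 508.15) = 0.09208 mol
n(H2SO4) = (1/1) × 0.09208 = 0.09208 mol
m(H2SO4) = 0.09208 × 98.07 = 9.030 g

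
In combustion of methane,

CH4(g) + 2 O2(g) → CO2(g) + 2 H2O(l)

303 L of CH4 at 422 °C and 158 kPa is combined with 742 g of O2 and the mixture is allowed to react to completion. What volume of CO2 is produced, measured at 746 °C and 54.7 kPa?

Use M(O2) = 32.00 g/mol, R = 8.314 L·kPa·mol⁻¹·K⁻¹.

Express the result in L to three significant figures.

1280 L

n(CH4) = PV/RT = (158 × 303) / (8.314 × 695.15) = 8.283 mol
n(O2) = 742 / 32.00 = 23.19 mol
For 8.283 mol CH4, stoichiometry requires (2/1) × 8.283 = 16.57 mol O2; 23.19 mol is available, so CH4 is limiting.
n(CO2) = (1/1) × 8.283 = 8.283 mol
V(CO2) = nRT/P = 8.283 × 8.314 × 1019.15 / 54.7 = 1283 L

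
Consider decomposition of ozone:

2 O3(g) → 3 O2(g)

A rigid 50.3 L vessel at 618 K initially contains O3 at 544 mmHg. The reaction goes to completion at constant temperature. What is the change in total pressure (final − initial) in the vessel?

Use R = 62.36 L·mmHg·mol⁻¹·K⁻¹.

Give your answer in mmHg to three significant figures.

Since T and V are fixed, P_final/P_initial = n_final/n_initial = 3/2.
P_final = (3/2) × 544 = 816.0 mmHg; ΔP = 816.0 − 544 = 272.0 mmHg

272 mmHg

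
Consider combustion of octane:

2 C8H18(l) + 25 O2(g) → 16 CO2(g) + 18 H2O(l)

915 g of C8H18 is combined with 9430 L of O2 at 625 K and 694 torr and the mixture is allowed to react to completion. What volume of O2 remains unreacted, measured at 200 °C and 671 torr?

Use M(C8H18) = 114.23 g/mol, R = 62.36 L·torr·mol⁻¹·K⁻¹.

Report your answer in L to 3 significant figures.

n(C8H18) = 915 / 114.23 = 8.010 mol
n(O2) = PV/RT = (694 × 9430) / (62.36 × 625) = 167.9 mol
For 8.010 mol C8H18, stoichiometry requires (25/2) × 8.010 = 100.1 mol O2; 167.9 mol is available, so C8H18 is limiting.
n(O2) consumed = (25/2) × 8.010 = 100.1 mol; remaining = 167.9 − 100.1 = 67.80 mol
V(O2) = nRT/P = 67.80 × 62.36 × 473.15 / 671 = 2981 L

2980 L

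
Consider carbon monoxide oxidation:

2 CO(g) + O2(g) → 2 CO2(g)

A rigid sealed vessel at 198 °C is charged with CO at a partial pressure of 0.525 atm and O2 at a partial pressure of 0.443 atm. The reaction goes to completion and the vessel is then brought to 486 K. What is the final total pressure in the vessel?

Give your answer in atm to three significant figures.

0.728 atm

Because the vessel is rigid and T is held at 198 °C, work the stoichiometry in partial pressures (P_i = n_iRT/V).
P(O2) required for 0.525 atm of CO = (1/2) × 0.525 = 0.2625 atm; available 0.443 atm, so CO is limiting.
P(O2) remaining = 0.443 − (1/2) × 0.525 = 0.1805 atm
P(gaseous products) = (2)/2 × 0.525 = 0.5250 atm
P_total at 198 °C = 0.1805 + 0.5250 = 0.7055 atm
Scaling to 486 K: P = 0.7055 × 486/471.15 = 0.7277 atm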